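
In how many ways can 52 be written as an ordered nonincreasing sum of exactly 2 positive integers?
p(52, 2 parts) = 26

Partitions of n into exactly k parts are in bijection with partitions of n − k into at most k parts (subtract 1 from each part). So p(52, exactly 2) = p(50, parts ≤ 2). Computing via the recurrence p(m, j) = p(m, j−1) + p(m−j, j) gives 26.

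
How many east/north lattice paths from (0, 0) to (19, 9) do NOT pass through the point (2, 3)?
Number of paths = 5897430

Total paths from (0, 0) to (19, 9): C(28, 19) = 6906900. Paths through (2, 3): (paths (0, 0) → (2, 3)) × (paths (2, 3) → (19, 9)) = C(5, 2) · C(23, 17) = 10 · 100947 = 1009470. Avoidance count = 6906900 − 1009470 = 5897430.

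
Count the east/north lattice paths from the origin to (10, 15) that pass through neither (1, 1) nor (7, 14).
Number of paths = 1386316

Inclusion–exclusion. Total paths: C(25, 10) = 3268760. Through P₁: C(2, 1)·C(23, 9) = 1634380. Through P₂: C(21, 7)·C(4, 3) = 465120. Since P₁ is strictly southwest of P₂, a monotone path through both must visit P₁ then P₂; paths through both = C(2, 1)·C(19, 6)·C(4, 3) = 217056. Avoid both = 3268760 − 1634380 − 465120 + 217056 = 1386316.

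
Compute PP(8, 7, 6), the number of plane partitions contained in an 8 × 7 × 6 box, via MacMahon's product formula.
PP(8, 7, 6) = 19702998159210080

Evaluate the triple product over i = 1..8, j = 1..7, k = 1..6. The factors are (2/1) · (3/2) · (4/3) · (5/4) · (6/5) · (7/6) · (3/2) · (4/3) · … (336 factors total). The numerators and denominators telescope so the product is an integer; carrying out the multiplication exactly gives PP(8, 7, 6) = 19702998159210080.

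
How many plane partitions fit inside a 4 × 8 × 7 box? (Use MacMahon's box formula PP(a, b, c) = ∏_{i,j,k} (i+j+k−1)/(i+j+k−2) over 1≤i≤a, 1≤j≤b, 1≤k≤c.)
PP(4, 8, 7) = 1318349483880

Evaluate the triple product over i = 1..4, j = 1..8, k = 1..7. The factors are (2/1) · (3/2) · (4/3) · (5/4) · (6/5) · (7/6) · (8/7) · (3/2) · … (224 factors total). The numerators and denominators telescope so the product is an integer; carrying out the multiplication exactly gives PP(4, 8, 7) = 1318349483880.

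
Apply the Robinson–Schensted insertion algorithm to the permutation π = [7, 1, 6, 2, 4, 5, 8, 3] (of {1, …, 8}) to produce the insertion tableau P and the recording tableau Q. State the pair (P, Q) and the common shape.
P = [1, 2, 3, 5, 8] / [4] / [6] / [7];  Q = [1, 3, 5, 6, 7] / [2] / [4] / [8];  common shape = (5, 1, 1, 1)

Row-insert the values π_1, π_2, … into P one at a time, bumping the leftmost entry strictly greater than the inserted value down to the next row. The recording tableau Q records, in position (i, j), the step at which that cell was added to P.
  Insert 7 (step 1): P = [7];  Q = [1]
  Insert 1 (step 2): P = [1] / [7];  Q = [1] / [2]
  Insert 6 (step 3): P = [1, 6] / [7];  Q = [1, 3] / [2]
  Insert 2 (step 4): P = [1, 2] / [6] / [7];  Q = [1, 3] / [2] / [4]
  Insert 4 (step 5): P = [1, 2, 4] / [6] / [7];  Q = [1, 3, 5] / [2] / [4]
  Insert 5 (step 6): P = [1, 2, 4, 5] / [6] / [7];  Q = [1, 3, 5, 6] / [2] / [4]
  Insert 8 (step 7): P = [1, 2, 4, 5, 8] / [6] / [7];  Q = [1, 3, 5, 6, 7] / [2] / [4]
  Insert 3 (step 8): P = [1, 2, 3, 5, 8] / [4] / [6] / [7];  Q = [1, 3, 5, 6, 7] / [2] / [4] / [8]
Final shape: (5, 1, 1, 1).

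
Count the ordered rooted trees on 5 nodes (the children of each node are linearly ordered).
C_4 = 14

These ordered rooted trees are counted by the Catalan number C_n = (1/(n + 1)) · C(2n, n). For n = 4: C_4 = (1/5) · C(8, 4) = 70/5 = 14.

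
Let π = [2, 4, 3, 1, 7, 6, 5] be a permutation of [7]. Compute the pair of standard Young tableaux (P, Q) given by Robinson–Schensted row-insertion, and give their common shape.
P = [1, 3, 5] / [2, 6] / [4, 7];  Q = [1, 2, 5] / [3, 6] / [4, 7];  common shape = (3, 2, 2)

Row-insert the values π_1, π_2, … into P one at a time, bumping the leftmost entry strictly greater than the inserted value down to the next row. The recording tableau Q records, in position (i, j), the step at which that cell was added to P.
  Insert 2 (step 1): P = [2];  Q = [1]
  Insert 4 (step 2): P = [2, 4];  Q = [1, 2]
  Insert 3 (step 3): P = [2, 3] / [4];  Q = [1, 2] / [3]
  Insert 1 (step 4): P = [1, 3] / [2] / [4];  Q = [1, 2] / [3] / [4]
  Insert 7 (step 5): P = [1, 3, 7] / [2] / [4];  Q = [1, 2, 5] / [3] / [4]
  Insert 6 (step 6): P = [1, 3, 6] / [2, 7] / [4];  Q = [1, 2, 5] / [3, 6] / [4]
  Insert 5 (step 7): P = [1, 3, 5] / [2, 6] / [4, 7];  Q = [1, 2, 5] / [3, 6] / [4, 7]
Final shape: (3, 2, 2).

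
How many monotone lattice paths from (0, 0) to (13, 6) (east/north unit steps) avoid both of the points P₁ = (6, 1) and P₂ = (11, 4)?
Number of paths = 15750

Inclusion–exclusion. Total paths: C(19, 13) = 27132. Through P₁: C(7, 6)·C(12, 7) = 5544. Through P₂: C(15, 11)·C(4, 2) = 8190. Since P₁ is strictly southwest of P₂, a monotone path through both must visit P₁ then P₂; paths through both = C(7, 6)·C(8, 5)·C(4, 2) = 2352. Avoid both = 27132 − 5544 − 8190 + 2352 = 15750.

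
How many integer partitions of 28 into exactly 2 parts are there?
p(28, 2 parts) = 14

Partitions of n into exactly k parts are in bijection with partitions of n − k into at most k parts (subtract 1 from each part). So p(28, exactly 2) = p(26, parts ≤ 2). Computing via the recurrence p(m, j) = p(m, j−1) + p(m−j, j) gives 14.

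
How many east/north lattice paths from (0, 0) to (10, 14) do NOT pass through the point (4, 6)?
Number of paths = 1330626

Total paths from (0, 0) to (10, 14): C(24, 10) = 1961256. Paths through (4, 6): (paths (0, 0) → (4, 6)) × (paths (4, 6) → (10, 14)) = C(10, 4) · C(14, 6) = 210 · 3003 = 630630. Avoidance count = 1961256 − 630630 = 1330626.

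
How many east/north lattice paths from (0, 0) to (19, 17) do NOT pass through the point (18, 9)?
Number of paths = 8555315175

Total paths from (0, 0) to (19, 17): C(36, 19) = 8597496600. Paths through (18, 9): (paths (0, 0) → (18, 9)) × (paths (18, 9) → (19, 17)) = C(27, 18) · C(9, 1) = 4686825 · 9 = 42181425. Avoidance count = 8597496600 − 42181425 = 8555315175.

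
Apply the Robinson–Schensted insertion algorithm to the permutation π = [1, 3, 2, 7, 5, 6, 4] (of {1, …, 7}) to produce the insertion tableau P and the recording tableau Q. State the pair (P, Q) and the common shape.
P = [1, 2, 4, 6] / [3, 5] / [7];  Q = [1, 2, 4, 6] / [3, 5] / [7];  common shape = (4, 2, 1)

Row-insert the values π_1, π_2, … into P one at a time, bumping the leftmost entry strictly greater than the inserted value down to the next row. The recording tableau Q records, in position (i, j), the step at which that cell was added to P.
  Insert 1 (step 1): P = [1];  Q = [1]
  Insert 3 (step 2): P = [1, 3];  Q = [1, 2]
  Insert 2 (step 3): P = [1, 2] / [3];  Q = [1, 2] / [3]
  Insert 7 (step 4): P = [1, 2, 7] / [3];  Q = [1, 2, 4] / [3]
  Insert 5 (step 5): P = [1, 2, 5] / [3, 7];  Q = [1, 2, 4] / [3, 5]
  Insert 6 (step 6): P = [1, 2, 5, 6] / [3, 7];  Q = [1, 2, 4, 6] / [3, 5]
  Insert 4 (step 7): P = [1, 2, 4, 6] / [3, 5] / [7];  Q = [1, 2, 4, 6] / [3, 5] / [7]
Final shape: (4, 2, 1).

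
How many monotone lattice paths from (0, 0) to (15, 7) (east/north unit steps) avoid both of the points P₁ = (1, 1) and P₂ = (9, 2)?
Number of paths = 75930

Inclusion–exclusion. Total paths: C(22, 15) = 170544. Through P₁: C(2, 1)·C(20, 14) = 77520. Through P₂: C(11, 9)·C(11, 6) = 25410. Since P₁ is strictly southwest of P₂, a monotone path through both must visit P₁ then P₂; paths through both = C(2, 1)·C(9, 8)·C(11, 6) = 8316. Avoid both = 170544 − 77520 − 25410 + 8316 = 75930.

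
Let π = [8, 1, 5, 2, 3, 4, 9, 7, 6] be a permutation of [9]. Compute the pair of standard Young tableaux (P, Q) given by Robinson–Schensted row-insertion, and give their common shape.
P = [1, 2, 3, 4, 6] / [5, 7] / [8, 9];  Q = [1, 3, 5, 6, 7] / [2, 8] / [4, 9];  common shape = (5, 2, 2)

Row-insert the values π_1, π_2, … into P one at a time, bumping the leftmost entry strictly greater than the inserted value down to the next row. The recording tableau Q records, in position (i, j), the step at which that cell was added to P.
  Insert 8 (step 1): P = [8];  Q = [1]
  Insert 1 (step 2): P = [1] / [8];  Q = [1] / [2]
  Insert 5 (step 3): P = [1, 5] / [8];  Q = [1, 3] / [2]
  Insert 2 (step 4): P = [1, 2] / [5] / [8];  Q = [1, 3] / [2] / [4]
  Insert 3 (step 5): P = [1, 2, 3] / [5] / [8];  Q = [1, 3, 5] / [2] / [4]
  Insert 4 (step 6): P = [1, 2, 3, 4] / [5] / [8];  Q = [1, 3, 5, 6] / [2] / [4]
  Insert 9 (step 7): P = [1, 2, 3, 4, 9] / [5] / [8];  Q = [1, 3, 5, 6, 7] / [2] / [4]
  Insert 7 (step 8): P = [1, 2, 3, 4, 7] / [5, 9] / [8];  Q = [1, 3, 5, 6, 7] / [2, 8] / [4]
  Insert 6 (step 9): P = [1, 2, 3, 4, 6] / [5, 7] / [8, 9];  Q = [1, 3, 5, 6, 7] / [2, 8] / [4, 9]
Final shape: (5, 2, 2).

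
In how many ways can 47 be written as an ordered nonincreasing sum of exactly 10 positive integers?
p(47, 10 parts) = 10936

Partitions of n into exactly k parts are in bijection with partitions of n − k into at most k parts (subtract 1 from each part). So p(47, exactly 10) = p(37, parts ≤ 10). Computing via the recurrence p(m, j) = p(m, j−1) + p(m−j, j) gives 10936.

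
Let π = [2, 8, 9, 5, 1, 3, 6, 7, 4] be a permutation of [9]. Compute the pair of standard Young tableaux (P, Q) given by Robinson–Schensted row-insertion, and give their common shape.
P = [1, 3, 4, 7] / [2, 5, 6] / [8, 9];  Q = [1, 2, 3, 8] / [4, 6, 7] / [5, 9];  common shape = (4, 3, 2)

Row-insert the values π_1, π_2, … into P one at a time, bumping the leftmost entry strictly greater than the inserted value down to the next row. The recording tableau Q records, in position (i, j), the step at which that cell was added to P.
  Insert 2 (step 1): P = [2];  Q = [1]
  Insert 8 (step 2): P = [2, 8];  Q = [1, 2]
  Insert 9 (step 3): P = [2, 8, 9];  Q = [1, 2, 3]
  Insert 5 (step 4): P = [2, 5, 9] / [8];  Q = [1, 2, 3] / [4]
  Insert 1 (step 5): P = [1, 5, 9] / [2] / [8];  Q = [1, 2, 3] / [4] / [5]
  Insert 3 (step 6): P = [1, 3, 9] / [2, 5] / [8];  Q = [1, 2, 3] / [4, 6] / [5]
  Insert 6 (step 7): P = [1, 3, 6] / [2, 5, 9] / [8];  Q = [1, 2, 3] / [4, 6, 7] / [5]
  Insert 7 (step 8): P = [1, 3, 6, 7] / [2, 5, 9] / [8];  Q = [1, 2, 3, 8] / [4, 6, 7] / [5]
  Insert 4 (step 9): P = [1, 3, 4, 7] / [2, 5, 6] / [8, 9];  Q = [1, 2, 3, 8] / [4, 6, 7] / [5, 9]
Final shape: (4, 3, 2).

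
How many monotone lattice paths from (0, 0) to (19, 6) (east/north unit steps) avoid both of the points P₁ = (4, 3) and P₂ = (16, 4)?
Number of paths = 104640

Inclusion–exclusion. Total paths: C(25, 19) = 177100. Through P₁: C(7, 4)·C(18, 15) = 28560. Through P₂: C(20, 16)·C(5, 3) = 48450. Since P₁ is strictly southwest of P₂, a monotone path through both must visit P₁ then P₂; paths through both = C(7, 4)·C(13, 12)·C(5, 3) = 4550. Avoid both = 177100 − 28560 − 48450 + 4550 = 104640.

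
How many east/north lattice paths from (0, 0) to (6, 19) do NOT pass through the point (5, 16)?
Number of paths = 95704

Total paths from (0, 0) to (6, 19): C(25, 6) = 177100. Paths through (5, 16): (paths (0, 0) → (5, 16)) × (paths (5, 16) → (6, 19)) = C(21, 5) · C(4, 1) = 20349 · 4 = 81396. Avoidance count = 177100 − 81396 = 95704.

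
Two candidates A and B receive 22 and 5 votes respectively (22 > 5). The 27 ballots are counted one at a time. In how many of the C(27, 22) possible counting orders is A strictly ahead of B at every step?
Strict-lead orderings = 50830

Total orderings of the 27 votes with 22 for A: C(27, 22) = 80730. By the Bertrand ballot formula (Cycle Lemma / reflection principle), the number of orderings in which A is strictly ahead of B throughout is (p − q)/(p + q) · C(p + q, p) = (22 − 5)/(22 + 5) · 80730 = 50830.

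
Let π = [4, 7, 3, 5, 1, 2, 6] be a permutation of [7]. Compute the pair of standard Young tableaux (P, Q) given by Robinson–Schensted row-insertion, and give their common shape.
P = [1, 2, 6] / [3, 5] / [4, 7];  Q = [1, 2, 7] / [3, 4] / [5, 6];  common shape = (3, 2, 2)

Row-insert the values π_1, π_2, … into P one at a time, bumping the leftmost entry strictly greater than the inserted value down to the next row. The recording tableau Q records, in position (i, j), the step at which that cell was added to P.
  Insert 4 (step 1): P = [4];  Q = [1]
  Insert 7 (step 2): P = [4, 7];  Q = [1, 2]
  Insert 3 (step 3): P = [3, 7] / [4];  Q = [1, 2] / [3]
  Insert 5 (step 4): P = [3, 5] / [4, 7];  Q = [1, 2] / [3, 4]
  Insert 1 (step 5): P = [1, 5] / [3, 7] / [4];  Q = [1, 2] / [3, 4] / [5]
  Insert 2 (step 6): P = [1, 2] / [3, 5] / [4, 7];  Q = [1, 2] / [3, 4] / [5, 6]
  Insert 6 (step 7): P = [1, 2, 6] / [3, 5] / [4, 7];  Q = [1, 2, 7] / [3, 4] / [5, 6]
Final shape: (3, 2, 2).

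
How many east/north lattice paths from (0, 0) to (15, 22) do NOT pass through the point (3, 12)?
Number of paths = 9069975830

Total paths from (0, 0) to (15, 22): C(37, 15) = 9364199760. Paths through (3, 12): (paths (0, 0) → (3, 12)) × (paths (3, 12) → (15, 22)) = C(15, 3) · C(22, 12) = 455 · 646646 = 294223930. Avoidance count = 9364199760 − 294223930 = 9069975830.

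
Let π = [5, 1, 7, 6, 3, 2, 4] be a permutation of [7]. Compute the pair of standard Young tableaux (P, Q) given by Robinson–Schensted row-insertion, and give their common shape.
P = [1, 2, 4] / [3, 6] / [5] / [7];  Q = [1, 3, 7] / [2, 4] / [5] / [6];  common shape = (3, 2, 1, 1)

Row-insert the values π_1, π_2, … into P one at a time, bumping the leftmost entry strictly greater than the inserted value down to the next row. The recording tableau Q records, in position (i, j), the step at which that cell was added to P.
  Insert 5 (step 1): P = [5];  Q = [1]
  Insert 1 (step 2): P = [1] / [5];  Q = [1] / [2]
  Insert 7 (step 3): P = [1, 7] / [5];  Q = [1, 3] / [2]
  Insert 6 (step 4): P = [1, 6] / [5, 7];  Q = [1, 3] / [2, 4]
  Insert 3 (step 5): P = [1, 3] / [5, 6] / [7];  Q = [1, 3] / [2, 4] / [5]
  Insert 2 (step 6): P = [1, 2] / [3, 6] / [5] / [7];  Q = [1, 3] / [2, 4] / [5] / [6]
  Insert 4 (step 7): P = [1, 2, 4] / [3, 6] / [5] / [7];  Q = [1, 3, 7] / [2, 4] / [5] / [6]
Final shape: (3, 2, 1, 1).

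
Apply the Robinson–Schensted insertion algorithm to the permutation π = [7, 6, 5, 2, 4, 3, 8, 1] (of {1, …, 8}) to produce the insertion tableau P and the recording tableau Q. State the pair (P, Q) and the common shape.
P = [1, 3, 8] / [2] / [4] / [5] / [6] / [7];  Q = [1, 5, 7] / [2] / [3] / [4] / [6] / [8];  common shape = (3, 1, 1, 1, 1, 1)

Row-insert the values π_1, π_2, … into P one at a time, bumping the leftmost entry strictly greater than the inserted value down to the next row. The recording tableau Q records, in position (i, j), the step at which that cell was added to P.
  Insert 7 (step 1): P = [7];  Q = [1]
  Insert 6 (step 2): P = [6] / [7];  Q = [1] / [2]
  Insert 5 (step 3): P = [5] / [6] / [7];  Q = [1] / [2] / [3]
  Insert 2 (step 4): P = [2] / [5] / [6] / [7];  Q = [1] / [2] / [3] / [4]
  Insert 4 (step 5): P = [2, 4] / [5] / [6] / [7];  Q = [1, 5] / [2] / [3] / [4]
  Insert 3 (step 6): P = [2, 3] / [4] / [5] / [6] / [7];  Q = [1, 5] / [2] / [3] / [4] / [6]
  Insert 8 (step 7): P = [2, 3, 8] / [4] / [5] / [6] / [7];  Q = [1, 5, 7] / [2] / [3] / [4] / [6]
  Insert 1 (step 8): P = [1, 3, 8] / [2] / [4] / [5] / [6] / [7];  Q = [1, 5, 7] / [2] / [3] / [4] / [6] / [8]
Final shape: (3, 1, 1, 1, 1, 1).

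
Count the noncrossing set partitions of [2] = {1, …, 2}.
C_2 = 2

These noncrossing partitions are counted by the Catalan number C_n = (1/(n + 1)) · C(2n, n). For n = 2: C_2 = (1/3) · C(4, 2) = 6/3 = 2.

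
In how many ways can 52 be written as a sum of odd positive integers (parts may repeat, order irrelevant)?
p_odd(52) = 4582

Enumerate partitions using only odd parts via the recurrence o(n, m) = o(n, m−2) + o(n−m, m) over odd m, starting from the largest odd part ≤ n. This gives p_odd(52) = 4582. (Euler's theorem: equals the count of distinct-part partitions.)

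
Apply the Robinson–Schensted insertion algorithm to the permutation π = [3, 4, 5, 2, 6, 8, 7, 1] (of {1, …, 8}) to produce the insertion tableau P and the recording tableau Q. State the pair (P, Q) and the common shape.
P = [1, 4, 5, 6, 7] / [2, 8] / [3];  Q = [1, 2, 3, 5, 6] / [4, 7] / [8];  common shape = (5, 2, 1)

Row-insert the values π_1, π_2, … into P one at a time, bumping the leftmost entry strictly greater than the inserted value down to the next row. The recording tableau Q records, in position (i, j), the step at which that cell was added to P.
  Insert 3 (step 1): P = [3];  Q = [1]
  Insert 4 (step 2): P = [3, 4];  Q = [1, 2]
  Insert 5 (step 3): P = [3, 4, 5];  Q = [1, 2, 3]
  Insert 2 (step 4): P = [2, 4, 5] / [3];  Q = [1, 2, 3] / [4]
  Insert 6 (step 5): P = [2, 4, 5, 6] / [3];  Q = [1, 2, 3, 5] / [4]
  Insert 8 (step 6): P = [2, 4, 5, 6, 8] / [3];  Q = [1, 2, 3, 5, 6] / [4]
  Insert 7 (step 7): P = [2, 4, 5, 6, 7] / [3, 8];  Q = [1, 2, 3, 5, 6] / [4, 7]
  Insert 1 (step 8): P = [1, 4, 5, 6, 7] / [2, 8] / [3];  Q = [1, 2, 3, 5, 6] / [4, 7] / [8]
Final shape: (5, 2, 1).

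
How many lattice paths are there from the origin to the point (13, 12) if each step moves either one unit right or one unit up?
Number of paths = 5200300

A monotone lattice path from (0, 0) to (13, 12) consists of 13 east steps and 12 north steps in some order, so it is determined by which 13 of the 25 steps are east. The count is C(25, 13) = 5200300.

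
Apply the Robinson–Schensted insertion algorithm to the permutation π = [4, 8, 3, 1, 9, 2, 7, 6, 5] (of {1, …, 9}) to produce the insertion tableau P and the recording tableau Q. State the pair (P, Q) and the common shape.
P = [1, 2, 5] / [3, 6, 9] / [4, 7] / [8];  Q = [1, 2, 5] / [3, 6, 7] / [4, 8] / [9];  common shape = (3, 3, 2, 1)

Row-insert the values π_1, π_2, … into P one at a time, bumping the leftmost entry strictly greater than the inserted value down to the next row. The recording tableau Q records, in position (i, j), the step at which that cell was added to P.
  Insert 4 (step 1): P = [4];  Q = [1]
  Insert 8 (step 2): P = [4, 8];  Q = [1, 2]
  Insert 3 (step 3): P = [3, 8] / [4];  Q = [1, 2] / [3]
  Insert 1 (step 4): P = [1, 8] / [3] / [4];  Q = [1, 2] / [3] / [4]
  Insert 9 (step 5): P = [1, 8, 9] / [3] / [4];  Q = [1, 2, 5] / [3] / [4]
  Insert 2 (step 6): P = [1, 2, 9] / [3, 8] / [4];  Q = [1, 2, 5] / [3, 6] / [4]
  Insert 7 (step 7): P = [1, 2, 7] / [3, 8, 9] / [4];  Q = [1, 2, 5] / [3, 6, 7] / [4]
  Insert 6 (step 8): P = [1, 2, 6] / [3, 7, 9] / [4, 8];  Q = [1, 2, 5] / [3, 6, 7] / [4, 8]
  Insert 5 (step 9): P = [1, 2, 5] / [3, 6, 9] / [4, 7] / [8];  Q = [1, 2, 5] / [3, 6, 7] / [4, 8] / [9]
Final shape: (3, 3, 2, 1).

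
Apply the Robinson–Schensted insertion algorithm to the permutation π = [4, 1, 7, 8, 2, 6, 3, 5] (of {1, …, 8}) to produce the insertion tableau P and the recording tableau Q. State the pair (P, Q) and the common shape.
P = [1, 2, 3, 5] / [4, 6, 8] / [7];  Q = [1, 3, 4, 8] / [2, 5, 6] / [7];  common shape = (4, 3, 1)

Row-insert the values π_1, π_2, … into P one at a time, bumping the leftmost entry strictly greater than the inserted value down to the next row. The recording tableau Q records, in position (i, j), the step at which that cell was added to P.
  Insert 4 (step 1): P = [4];  Q = [1]
  Insert 1 (step 2): P = [1] / [4];  Q = [1] / [2]
  Insert 7 (step 3): P = [1, 7] / [4];  Q = [1, 3] / [2]
  Insert 8 (step 4): P = [1, 7, 8] / [4];  Q = [1, 3, 4] / [2]
  Insert 2 (step 5): P = [1, 2, 8] / [4, 7];  Q = [1, 3, 4] / [2, 5]
  Insert 6 (step 6): P = [1, 2, 6] / [4, 7, 8];  Q = [1, 3, 4] / [2, 5, 6]
  Insert 3 (step 7): P = [1, 2, 3] / [4, 6, 8] / [7];  Q = [1, 3, 4] / [2, 5, 6] / [7]
  Insert 5 (step 8): P = [1, 2, 3, 5] / [4, 6, 8] / [7];  Q = [1, 3, 4, 8] / [2, 5, 6] / [7]
Final shape: (4, 3, 1).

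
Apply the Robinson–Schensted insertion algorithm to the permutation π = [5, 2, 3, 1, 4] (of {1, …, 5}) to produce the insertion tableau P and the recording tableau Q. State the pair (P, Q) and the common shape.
P = [1, 3, 4] / [2] / [5];  Q = [1, 3, 5] / [2] / [4];  common shape = (3, 1, 1)

Row-insert the values π_1, π_2, … into P one at a time, bumping the leftmost entry strictly greater than the inserted value down to the next row. The recording tableau Q records, in position (i, j), the step at which that cell was added to P.
  Insert 5 (step 1): P = [5];  Q = [1]
  Insert 2 (step 2): P = [2] / [5];  Q = [1] / [2]
  Insert 3 (step 3): P = [2, 3] / [5];  Q = [1, 3] / [2]
  Insert 1 (step 4): P = [1, 3] / [2] / [5];  Q = [1, 3] / [2] / [4]
  Insert 4 (step 5): P = [1, 3, 4] / [2] / [5];  Q = [1, 3, 5] / [2] / [4]
Final shape: (3, 1, 1).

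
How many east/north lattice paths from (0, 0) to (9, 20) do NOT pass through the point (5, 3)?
Number of paths = 9679845

Total paths from (0, 0) to (9, 20): C(29, 9) = 10015005. Paths through (5, 3): (paths (0, 0) → (5, 3)) × (paths (5, 3) → (9, 20)) = C(8, 5) · C(21, 4) = 56 · 5985 = 335160. Avoidance count = 10015005 − 335160 = 9679845.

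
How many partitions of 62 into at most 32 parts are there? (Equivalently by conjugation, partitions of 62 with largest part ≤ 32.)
p(62, parts ≤ 32) = 1277131

Use the recurrence p(n, m) = p(n, m−1) + p(n−m, m): either the largest part is < m (count p(n, m−1)) or the largest part is exactly m (remove one copy of m, count p(n−m, m)). With p(0, ·) = 1 this gives p(62, parts ≤ 32) = 1277131. (By conjugating Young diagrams, this also counts partitions of 62 into at most 32 parts.)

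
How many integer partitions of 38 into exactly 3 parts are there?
p(38, 3 parts) = 120

Partitions of n into exactly k parts are in bijection with partitions of n − k into at most k parts (subtract 1 from each part). So p(38, exactly 3) = p(35, parts ≤ 3). Computing via the recurrence p(m, j) = p(m, j−1) + p(m−j, j) gives 120.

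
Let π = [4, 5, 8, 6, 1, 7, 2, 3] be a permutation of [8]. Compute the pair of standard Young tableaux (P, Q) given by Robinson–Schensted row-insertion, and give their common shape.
P = [1, 2, 3, 7] / [4, 5, 6] / [8];  Q = [1, 2, 3, 6] / [4, 7, 8] / [5];  common shape = (4, 3, 1)

Row-insert the values π_1, π_2, … into P one at a time, bumping the leftmost entry strictly greater than the inserted value down to the next row. The recording tableau Q records, in position (i, j), the step at which that cell was added to P.
  Insert 4 (step 1): P = [4];  Q = [1]
  Insert 5 (step 2): P = [4, 5];  Q = [1, 2]
  Insert 8 (step 3): P = [4, 5, 8];  Q = [1, 2, 3]
  Insert 6 (step 4): P = [4, 5, 6] / [8];  Q = [1, 2, 3] / [4]
  Insert 1 (step 5): P = [1, 5, 6] / [4] / [8];  Q = [1, 2, 3] / [4] / [5]
  Insert 7 (step 6): P = [1, 5, 6, 7] / [4] / [8];  Q = [1, 2, 3, 6] / [4] / [5]
  Insert 2 (step 7): P = [1, 2, 6, 7] / [4, 5] / [8];  Q = [1, 2, 3, 6] / [4, 7] / [5]
  Insert 3 (step 8): P = [1, 2, 3, 7] / [4, 5, 6] / [8];  Q = [1, 2, 3, 6] / [4, 7, 8] / [5]
Final shape: (4, 3, 1).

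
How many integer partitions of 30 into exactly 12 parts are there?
p(30, 12 parts) = 366

Partitions of n into exactly k parts are in bijection with partitions of n − k into at most k parts (subtract 1 from each part). So p(30, exactly 12) = p(18, parts ≤ 12). Computing via the recurrence p(m, j) = p(m, j−1) + p(m−j, j) gives 366.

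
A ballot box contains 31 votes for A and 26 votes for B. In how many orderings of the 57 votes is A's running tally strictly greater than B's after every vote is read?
Strict-lead orderings = 1072007803888560

Total orderings of the 57 votes with 31 for A: C(57, 31) = 12220888964329584. By the Bertrand ballot formula (Cycle Lemma / reflection principle), the number of orderings in which A is strictly ahead of B throughout is (p − q)/(p + q) · C(p + q, p) = (31 − 26)/(31 + 26) · 12220888964329584 = 1072007803888560.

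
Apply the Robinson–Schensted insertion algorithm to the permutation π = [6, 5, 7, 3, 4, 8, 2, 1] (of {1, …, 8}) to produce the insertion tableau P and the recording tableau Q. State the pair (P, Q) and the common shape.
P = [1, 4, 8] / [2, 7] / [3] / [5] / [6];  Q = [1, 3, 6] / [2, 5] / [4] / [7] / [8];  common shape = (3, 2, 1, 1, 1)

Row-insert the values π_1, π_2, … into P one at a time, bumping the leftmost entry strictly greater than the inserted value down to the next row. The recording tableau Q records, in position (i, j), the step at which that cell was added to P.
  Insert 6 (step 1): P = [6];  Q = [1]
  Insert 5 (step 2): P = [5] / [6];  Q = [1] / [2]
  Insert 7 (step 3): P = [5, 7] / [6];  Q = [1, 3] / [2]
  Insert 3 (step 4): P = [3, 7] / [5] / [6];  Q = [1, 3] / [2] / [4]
  Insert 4 (step 5): P = [3, 4] / [5, 7] / [6];  Q = [1, 3] / [2, 5] / [4]
  Insert 8 (step 6): P = [3, 4, 8] / [5, 7] / [6];  Q = [1, 3, 6] / [2, 5] / [4]
  Insert 2 (step 7): P = [2, 4, 8] / [3, 7] / [5] / [6];  Q = [1, 3, 6] / [2, 5] / [4] / [7]
  Insert 1 (step 8): P = [1, 4, 8] / [2, 7] / [3] / [5] / [6];  Q = [1, 3, 6] / [2, 5] / [4] / [7] / [8]
Final shape: (3, 2, 1, 1, 1).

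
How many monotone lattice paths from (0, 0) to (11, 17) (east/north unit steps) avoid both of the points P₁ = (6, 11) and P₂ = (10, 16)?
Number of paths = 8251750

Inclusion–exclusion. Total paths: C(28, 11) = 21474180. Through P₁: C(17, 6)·C(11, 5) = 5717712. Through P₂: C(26, 10)·C(2, 1) = 10623470. Since P₁ is strictly southwest of P₂, a monotone path through both must visit P₁ then P₂; paths through both = C(17, 6)·C(9, 4)·C(2, 1) = 3118752. Avoid both = 21474180 − 5717712 − 10623470 + 3118752 = 8251750.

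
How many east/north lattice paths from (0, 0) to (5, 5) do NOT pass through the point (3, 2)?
Number of paths = 152

Total paths from (0, 0) to (5, 5): C(10, 5) = 252. Paths through (3, 2): (paths (0, 0) → (3, 2)) × (paths (3, 2) → (5, 5)) = C(5, 3) · C(5, 2) = 10 · 10 = 100. Avoidance count = 252 − 100 = 152.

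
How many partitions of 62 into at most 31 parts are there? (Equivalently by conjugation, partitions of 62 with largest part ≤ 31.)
p(62, parts ≤ 31) = 1271527

Use the recurrence p(n, m) = p(n, m−1) + p(n−m, m): either the largest part is < m (count p(n, m−1)) or the largest part is exactly m (remove one copy of m, count p(n−m, m)). With p(0, ·) = 1 this gives p(62, parts ≤ 31) = 1271527. (By conjugating Young diagrams, this also counts partitions of 62 into at most 31 parts.)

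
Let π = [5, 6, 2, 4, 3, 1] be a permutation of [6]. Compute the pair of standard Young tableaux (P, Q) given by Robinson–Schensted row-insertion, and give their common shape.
P = [1, 3] / [2, 6] / [4] / [5];  Q = [1, 2] / [3, 4] / [5] / [6];  common shape = (2, 2, 1, 1)

Row-insert the values π_1, π_2, … into P one at a time, bumping the leftmost entry strictly greater than the inserted value down to the next row. The recording tableau Q records, in position (i, j), the step at which that cell was added to P.
  Insert 5 (step 1): P = [5];  Q = [1]
  Insert 6 (step 2): P = [5, 6];  Q = [1, 2]
  Insert 2 (step 3): P = [2, 6] / [5];  Q = [1, 2] / [3]
  Insert 4 (step 4): P = [2, 4] / [5, 6];  Q = [1, 2] / [3, 4]
  Insert 3 (step 5): P = [2, 3] / [4, 6] / [5];  Q = [1, 2] / [3, 4] / [5]
  Insert 1 (step 6): P = [1, 3] / [2, 6] / [4] / [5];  Q = [1, 2] / [3, 4] / [5] / [6]
Final shape: (2, 2, 1, 1).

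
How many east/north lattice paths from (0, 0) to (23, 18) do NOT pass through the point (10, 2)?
Number of paths = 197633622210

Total paths from (0, 0) to (23, 18): C(41, 23) = 202112640600. Paths through (10, 2): (paths (0, 0) → (10, 2)) × (paths (10, 2) → (23, 18)) = C(12, 10) · C(29, 13) = 66 · 67863915 = 4479018390. Avoidance count = 202112640600 − 4479018390 = 197633622210.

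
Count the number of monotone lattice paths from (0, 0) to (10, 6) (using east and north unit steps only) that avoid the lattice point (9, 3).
Number of paths = 7128

Total paths from (0, 0) to (10, 6): C(16, 10) = 8008. Paths through (9, 3): (paths (0, 0) → (9, 3)) × (paths (9, 3) → (10, 6)) = C(12, 9) · C(4, 1) = 220 · 4 = 880. Avoidance count = 8008 − 880 = 7128.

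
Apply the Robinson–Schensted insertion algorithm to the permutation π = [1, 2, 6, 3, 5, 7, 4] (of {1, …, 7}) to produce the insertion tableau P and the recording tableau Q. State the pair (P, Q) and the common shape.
P = [1, 2, 3, 4, 7] / [5] / [6];  Q = [1, 2, 3, 5, 6] / [4] / [7];  common shape = (5, 1, 1)

Row-insert the values π_1, π_2, … into P one at a time, bumping the leftmost entry strictly greater than the inserted value down to the next row. The recording tableau Q records, in position (i, j), the step at which that cell was added to P.
  Insert 1 (step 1): P = [1];  Q = [1]
  Insert 2 (step 2): P = [1, 2];  Q = [1, 2]
  Insert 6 (step 3): P = [1, 2, 6];  Q = [1, 2, 3]
  Insert 3 (step 4): P = [1, 2, 3] / [6];  Q = [1, 2, 3] / [4]
  Insert 5 (step 5): P = [1, 2, 3, 5] / [6];  Q = [1, 2, 3, 5] / [4]
  Insert 7 (step 6): P = [1, 2, 3, 5, 7] / [6];  Q = [1, 2, 3, 5, 6] / [4]
  Insert 4 (step 7): P = [1, 2, 3, 4, 7] / [5] / [6];  Q = [1, 2, 3, 5, 6] / [4] / [7]
Final shape: (5, 1, 1).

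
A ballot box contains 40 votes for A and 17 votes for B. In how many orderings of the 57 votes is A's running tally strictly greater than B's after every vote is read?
Strict-lead orderings = 56348581901535

Total orderings of the 57 votes with 40 for A: C(57, 40) = 139646485582065. By the Bertrand ballot formula (Cycle Lemma / reflection principle), the number of orderings in which A is strictly ahead of B throughout is (p − q)/(p + q) · C(p + q, p) = (40 − 17)/(40 + 17) · 139646485582065 = 56348581901535.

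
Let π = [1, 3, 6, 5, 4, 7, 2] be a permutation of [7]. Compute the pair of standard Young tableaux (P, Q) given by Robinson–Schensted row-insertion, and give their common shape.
P = [1, 2, 4, 7] / [3] / [5] / [6];  Q = [1, 2, 3, 6] / [4] / [5] / [7];  common shape = (4, 1, 1, 1)

Row-insert the values π_1, π_2, … into P one at a time, bumping the leftmost entry strictly greater than the inserted value down to the next row. The recording tableau Q records, in position (i, j), the step at which that cell was added to P.
  Insert 1 (step 1): P = [1];  Q = [1]
  Insert 3 (step 2): P = [1, 3];  Q = [1, 2]
  Insert 6 (step 3): P = [1, 3, 6];  Q = [1, 2, 3]
  Insert 5 (step 4): P = [1, 3, 5] / [6];  Q = [1, 2, 3] / [4]
  Insert 4 (step 5): P = [1, 3, 4] / [5] / [6];  Q = [1, 2, 3] / [4] / [5]
  Insert 7 (step 6): P = [1, 3, 4, 7] / [5] / [6];  Q = [1, 2, 3, 6] / [4] / [5]
  Insert 2 (step 7): P = [1, 2, 4, 7] / [3] / [5] / [6];  Q = [1, 2, 3, 6] / [4] / [5] / [7]
Final shape: (4, 1, 1, 1).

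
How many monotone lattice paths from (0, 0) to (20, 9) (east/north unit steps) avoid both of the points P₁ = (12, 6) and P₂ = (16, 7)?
Number of paths = 4666890

Inclusion–exclusion. Total paths: C(29, 20) = 10015005. Through P₁: C(18, 12)·C(11, 8) = 3063060. Through P₂: C(23, 16)·C(6, 4) = 3677355. Since P₁ is strictly southwest of P₂, a monotone path through both must visit P₁ then P₂; paths through both = C(18, 12)·C(5, 4)·C(6, 4) = 1392300. Avoid both = 10015005 − 3063060 − 3677355 + 1392300 = 4666890.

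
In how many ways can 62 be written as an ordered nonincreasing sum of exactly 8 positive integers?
p(62, 8 parts) = 46031

Partitions of n into exactly k parts are in bijection with partitions of n − k into at most k parts (subtract 1 from each part). So p(62, exactly 8) = p(54, parts ≤ 8). Computing via the recurrence p(m, j) = p(m, j−1) + p(m−j, j) gives 46031.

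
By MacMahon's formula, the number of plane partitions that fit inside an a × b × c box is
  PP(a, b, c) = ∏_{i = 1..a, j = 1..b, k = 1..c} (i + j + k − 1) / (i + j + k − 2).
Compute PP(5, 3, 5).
PP(5, 3, 5) = 731808

Evaluate the triple product over i = 1..5, j = 1..3, k = 1..5. The factors are (2/1) · (3/2) · (4/3) · (5/4) · (6/5) · (3/2) · (4/3) · (5/4) · … (75 factors total). The numerators and denominators telescope so the product is an integer; carrying out the multiplication exactly gives PP(5, 3, 5) = 731808.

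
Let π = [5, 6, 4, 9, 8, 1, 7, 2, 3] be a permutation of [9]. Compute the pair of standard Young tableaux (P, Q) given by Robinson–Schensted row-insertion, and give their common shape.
P = [1, 2, 3] / [4, 6, 7] / [5, 8] / [9];  Q = [1, 2, 4] / [3, 5, 9] / [6, 7] / [8];  common shape = (3, 3, 2, 1)

Row-insert the values π_1, π_2, … into P one at a time, bumping the leftmost entry strictly greater than the inserted value down to the next row. The recording tableau Q records, in position (i, j), the step at which that cell was added to P.
  Insert 5 (step 1): P = [5];  Q = [1]
  Insert 6 (step 2): P = [5, 6];  Q = [1, 2]
  Insert 4 (step 3): P = [4, 6] / [5];  Q = [1, 2] / [3]
  Insert 9 (step 4): P = [4, 6, 9] / [5];  Q = [1, 2, 4] / [3]
  Insert 8 (step 5): P = [4, 6, 8] / [5, 9];  Q = [1, 2, 4] / [3, 5]
  Insert 1 (step 6): P = [1, 6, 8] / [4, 9] / [5];  Q = [1, 2, 4] / [3, 5] / [6]
  Insert 7 (step 7): P = [1, 6, 7] / [4, 8] / [5, 9];  Q = [1, 2, 4] / [3, 5] / [6, 7]
  Insert 2 (step 8): P = [1, 2, 7] / [4, 6] / [5, 8] / [9];  Q = [1, 2, 4] / [3, 5] / [6, 7] / [8]
  Insert 3 (step 9): P = [1, 2, 3] / [4, 6, 7] / [5, 8] / [9];  Q = [1, 2, 4] / [3, 5, 9] / [6, 7] / [8]
Final shape: (3, 3, 2, 1).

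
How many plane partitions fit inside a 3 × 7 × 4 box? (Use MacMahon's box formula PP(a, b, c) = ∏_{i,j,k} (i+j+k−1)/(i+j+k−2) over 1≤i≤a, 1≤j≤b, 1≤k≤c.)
PP(3, 7, 4) = 1557270

Evaluate the triple product over i = 1..3, j = 1..7, k = 1..4. The factors are (2/1) · (3/2) · (4/3) · (5/4) · (3/2) · (4/3) · (5/4) · (6/5) · … (84 factors total). The numerators and denominators telescope so the product is an integer; carrying out the multiplication exactly gives PP(3, 7, 4) = 1557270.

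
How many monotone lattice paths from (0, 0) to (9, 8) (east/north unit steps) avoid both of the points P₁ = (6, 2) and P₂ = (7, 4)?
Number of paths = 18268

Inclusion–exclusion. Total paths: C(17, 9) = 24310. Through P₁: C(8, 6)·C(9, 3) = 2352. Through P₂: C(11, 7)·C(6, 2) = 4950. Since P₁ is strictly southwest of P₂, a monotone path through both must visit P₁ then P₂; paths through both = C(8, 6)·C(3, 1)·C(6, 2) = 1260. Avoid both = 24310 − 2352 − 4950 + 1260 = 18268.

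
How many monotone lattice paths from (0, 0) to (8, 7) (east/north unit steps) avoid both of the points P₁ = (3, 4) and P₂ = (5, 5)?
Number of paths = 3005

Inclusion–exclusion. Total paths: C(15, 8) = 6435. Through P₁: C(7, 3)·C(8, 5) = 1960. Through P₂: C(10, 5)·C(5, 3) = 2520. Since P₁ is strictly southwest of P₂, a monotone path through both must visit P₁ then P₂; paths through both = C(7, 3)·C(3, 2)·C(5, 3) = 1050. Avoid both = 6435 − 1960 − 2520 + 1050 = 3005.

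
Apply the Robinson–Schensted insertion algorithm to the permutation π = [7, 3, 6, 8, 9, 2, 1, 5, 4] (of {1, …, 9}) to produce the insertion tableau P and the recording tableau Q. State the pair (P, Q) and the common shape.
P = [1, 4, 8, 9] / [2, 5] / [3, 6] / [7];  Q = [1, 3, 4, 5] / [2, 8] / [6, 9] / [7];  common shape = (4, 2, 2, 1)

Row-insert the values π_1, π_2, … into P one at a time, bumping the leftmost entry strictly greater than the inserted value down to the next row. The recording tableau Q records, in position (i, j), the step at which that cell was added to P.
  Insert 7 (step 1): P = [7];  Q = [1]
  Insert 3 (step 2): P = [3] / [7];  Q = [1] / [2]
  Insert 6 (step 3): P = [3, 6] / [7];  Q = [1, 3] / [2]
  Insert 8 (step 4): P = [3, 6, 8] / [7];  Q = [1, 3, 4] / [2]
  Insert 9 (step 5): P = [3, 6, 8, 9] / [7];  Q = [1, 3, 4, 5] / [2]
  Insert 2 (step 6): P = [2, 6, 8, 9] / [3] / [7];  Q = [1, 3, 4, 5] / [2] / [6]
  Insert 1 (step 7): P = [1, 6, 8, 9] / [2] / [3] / [7];  Q = [1, 3, 4, 5] / [2] / [6] / [7]
  Insert 5 (step 8): P = [1, 5, 8, 9] / [2, 6] / [3] / [7];  Q = [1, 3, 4, 5] / [2, 8] / [6] / [7]
  Insert 4 (step 9): P = [1, 4, 8, 9] / [2, 5] / [3, 6] / [7];  Q = [1, 3, 4, 5] / [2, 8] / [6, 9] / [7]
Final shape: (4, 2, 2, 1).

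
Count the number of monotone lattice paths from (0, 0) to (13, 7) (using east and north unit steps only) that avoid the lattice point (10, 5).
Number of paths = 47490

Total paths from (0, 0) to (13, 7): C(20, 13) = 77520. Paths through (10, 5): (paths (0, 0) → (10, 5)) × (paths (10, 5) → (13, 7)) = C(15, 10) · C(5, 3) = 3003 · 10 = 30030. Avoidance count = 77520 − 30030 = 47490.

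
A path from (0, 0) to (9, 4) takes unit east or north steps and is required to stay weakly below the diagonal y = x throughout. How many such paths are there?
Number of paths = 429

By the reflection principle (André's argument), the number of monotone paths to (9, 4) with n ≤ m that never go above y = x is C(13, 9) − C(13, 10) = 715 − 286 = 429.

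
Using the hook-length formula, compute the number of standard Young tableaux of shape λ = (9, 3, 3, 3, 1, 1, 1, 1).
# SYT of shape (9, 3, 3, 3, 1, 1, 1, 1) = 509233725

Hook-length formula: f^λ = n! / Π hook(c), product over all cells c of the Young diagram. For λ = (9, 3, 3, 3, 1, 1, 1, 1), n = 22 boxes. Hook lengths by row (left-to-right, top-to-bottom): [16, 11, 10, 6, 5, 4, 3, 2, 1]; [9, 4, 3]; [8, 3, 2]; [7, 2, 1]; [4]; [3]; [2]; [1]. Product of hooks = 2207239372800. So f^λ = 22! / 2207239372800 = 1124000727777607680000 / 2207239372800 = 509233725.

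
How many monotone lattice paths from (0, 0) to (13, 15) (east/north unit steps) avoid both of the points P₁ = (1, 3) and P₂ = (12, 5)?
Number of paths = 26560900

Inclusion–exclusion. Total paths: C(28, 13) = 37442160. Through P₁: C(4, 1)·C(24, 12) = 10816624. Through P₂: C(17, 12)·C(11, 1) = 68068. Since P₁ is strictly southwest of P₂, a monotone path through both must visit P₁ then P₂; paths through both = C(4, 1)·C(13, 11)·C(11, 1) = 3432. Avoid both = 37442160 − 10816624 − 68068 + 3432 = 26560900.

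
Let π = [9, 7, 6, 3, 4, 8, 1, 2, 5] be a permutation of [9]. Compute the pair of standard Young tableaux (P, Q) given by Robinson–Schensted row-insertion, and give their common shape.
P = [1, 2, 5] / [3, 4, 8] / [6] / [7] / [9];  Q = [1, 5, 6] / [2, 8, 9] / [3] / [4] / [7];  common shape = (3, 3, 1, 1, 1)

Row-insert the values π_1, π_2, … into P one at a time, bumping the leftmost entry strictly greater than the inserted value down to the next row. The recording tableau Q records, in position (i, j), the step at which that cell was added to P.
  Insert 9 (step 1): P = [9];  Q = [1]
  Insert 7 (step 2): P = [7] / [9];  Q = [1] / [2]
  Insert 6 (step 3): P = [6] / [7] / [9];  Q = [1] / [2] / [3]
  Insert 3 (step 4): P = [3] / [6] / [7] / [9];  Q = [1] / [2] / [3] / [4]
  Insert 4 (step 5): P = [3, 4] / [6] / [7] / [9];  Q = [1, 5] / [2] / [3] / [4]
  Insert 8 (step 6): P = [3, 4, 8] / [6] / [7] / [9];  Q = [1, 5, 6] / [2] / [3] / [4]
  Insert 1 (step 7): P = [1, 4, 8] / [3] / [6] / [7] / [9];  Q = [1, 5, 6] / [2] / [3] / [4] / [7]
  Insert 2 (step 8): P = [1, 2, 8] / [3, 4] / [6] / [7] / [9];  Q = [1, 5, 6] / [2, 8] / [3] / [4] / [7]
  Insert 5 (step 9): P = [1, 2, 5] / [3, 4, 8] / [6] / [7] / [9];  Q = [1, 5, 6] / [2, 8, 9] / [3] / [4] / [7]
Final shape: (3, 3, 1, 1, 1).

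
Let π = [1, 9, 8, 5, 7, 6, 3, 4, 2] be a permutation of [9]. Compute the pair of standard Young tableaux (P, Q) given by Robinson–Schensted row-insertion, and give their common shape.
P = [1, 2, 4] / [3, 6] / [5] / [7] / [8] / [9];  Q = [1, 2, 5] / [3, 8] / [4] / [6] / [7] / [9];  common shape = (3, 2, 1, 1, 1, 1)

Row-insert the values π_1, π_2, … into P one at a time, bumping the leftmost entry strictly greater than the inserted value down to the next row. The recording tableau Q records, in position (i, j), the step at which that cell was added to P.
  Insert 1 (step 1): P = [1];  Q = [1]
  Insert 9 (step 2): P = [1, 9];  Q = [1, 2]
  Insert 8 (step 3): P = [1, 8] / [9];  Q = [1, 2] / [3]
  Insert 5 (step 4): P = [1, 5] / [8] / [9];  Q = [1, 2] / [3] / [4]
  Insert 7 (step 5): P = [1, 5, 7] / [8] / [9];  Q = [1, 2, 5] / [3] / [4]
  Insert 6 (step 6): P = [1, 5, 6] / [7] / [8] / [9];  Q = [1, 2, 5] / [3] / [4] / [6]
  Insert 3 (step 7): P = [1, 3, 6] / [5] / [7] / [8] / [9];  Q = [1, 2, 5] / [3] / [4] / [6] / [7]
  Insert 4 (step 8): P = [1, 3, 4] / [5, 6] / [7] / [8] / [9];  Q = [1, 2, 5] / [3, 8] / [4] / [6] / [7]
  Insert 2 (step 9): P = [1, 2, 4] / [3, 6] / [5] / [7] / [8] / [9];  Q = [1, 2, 5] / [3, 8] / [4] / [6] / [7] / [9]
Final shape: (3, 2, 1, 1, 1, 1).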